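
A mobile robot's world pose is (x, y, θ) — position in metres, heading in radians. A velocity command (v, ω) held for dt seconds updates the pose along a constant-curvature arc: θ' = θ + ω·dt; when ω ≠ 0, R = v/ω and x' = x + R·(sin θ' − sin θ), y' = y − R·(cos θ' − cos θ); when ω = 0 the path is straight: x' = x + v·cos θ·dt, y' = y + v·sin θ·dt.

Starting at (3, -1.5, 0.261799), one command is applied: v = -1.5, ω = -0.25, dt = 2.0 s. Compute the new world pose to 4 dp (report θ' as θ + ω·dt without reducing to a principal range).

θ' = 0.2618 + -0.25·2.0 = -0.2382
R = v/ω = -1.5/-0.25 = 6.0000
x' = 3 + 6.0000·(sin -0.2382 − sin 0.2618) = 0.0314
y' = -1.5 − 6.0000·(cos -0.2382 − cos 0.2618) = -1.5350

(0.0314, -1.5350, -0.2382)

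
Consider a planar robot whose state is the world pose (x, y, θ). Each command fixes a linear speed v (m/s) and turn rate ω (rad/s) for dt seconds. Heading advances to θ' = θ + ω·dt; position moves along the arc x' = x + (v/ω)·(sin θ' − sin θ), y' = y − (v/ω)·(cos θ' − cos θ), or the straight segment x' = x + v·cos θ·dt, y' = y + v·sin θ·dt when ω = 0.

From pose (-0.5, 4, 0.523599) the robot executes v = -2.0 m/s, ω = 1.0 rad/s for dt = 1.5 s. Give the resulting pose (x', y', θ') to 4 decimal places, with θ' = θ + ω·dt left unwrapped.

θ' = 0.5236 + 1.0·1.5 = 2.0236
R = v/ω = -2.0/1.0 = -2.0000
x' = -0.5 + -2.0000·(sin 2.0236 − sin 0.5236) = -1.2984
y' = 4 − -2.0000·(cos 2.0236 − cos 0.5236) = 1.3930

(-1.2984, 1.3930, 2.0236)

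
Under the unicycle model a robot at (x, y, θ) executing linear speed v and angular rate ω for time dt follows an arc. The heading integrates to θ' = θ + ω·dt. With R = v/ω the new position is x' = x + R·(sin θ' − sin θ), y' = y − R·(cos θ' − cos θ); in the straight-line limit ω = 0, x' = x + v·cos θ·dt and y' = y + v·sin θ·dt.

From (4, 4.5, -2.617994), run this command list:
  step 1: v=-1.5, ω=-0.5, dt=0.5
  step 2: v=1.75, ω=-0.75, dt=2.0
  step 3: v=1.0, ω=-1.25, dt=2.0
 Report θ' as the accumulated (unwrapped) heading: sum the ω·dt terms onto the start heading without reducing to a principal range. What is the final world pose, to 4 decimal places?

step 1: θ'=-2.8680 (R=3.0000) → pose (4.6894, 4.7903, -2.8680)
step 2: θ'=-4.3680 (R=-2.3333) → pose (1.8626, 6.2491, -4.3680)
step 3: θ'=-6.8680 (R=-0.8000) → pose (3.0573, 7.1862, -6.8680)

(3.0573, 7.1862, -6.8680)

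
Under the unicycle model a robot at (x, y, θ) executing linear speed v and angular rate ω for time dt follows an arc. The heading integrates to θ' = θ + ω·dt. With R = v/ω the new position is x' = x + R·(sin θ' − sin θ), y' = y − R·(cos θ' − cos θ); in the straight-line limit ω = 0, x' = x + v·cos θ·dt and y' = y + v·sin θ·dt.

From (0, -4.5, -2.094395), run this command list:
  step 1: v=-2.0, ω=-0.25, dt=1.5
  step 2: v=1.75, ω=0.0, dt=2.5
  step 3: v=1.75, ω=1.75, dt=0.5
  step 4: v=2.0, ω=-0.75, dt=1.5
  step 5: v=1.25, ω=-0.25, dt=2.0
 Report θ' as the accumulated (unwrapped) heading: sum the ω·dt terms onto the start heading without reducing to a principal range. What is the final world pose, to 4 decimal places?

step 1: θ'=-2.4694 (R=8.0000) → pose (1.9465, -2.2404, -2.4694)
step 2: θ'=-2.4694 (straight) → pose (-1.4767, -4.9647, -2.4694)
step 3: θ'=-1.5944 (R=1.0000) → pose (-1.8537, -5.7236, -1.5944)
step 4: θ'=-2.7194 (R=-2.6667) → pose (-3.4269, -8.0931, -2.7194)
step 5: θ'=-3.2194 (R=-5.0000) → pose (-5.8644, -8.5171, -3.2194)

(-5.8644, -8.5171, -3.2194)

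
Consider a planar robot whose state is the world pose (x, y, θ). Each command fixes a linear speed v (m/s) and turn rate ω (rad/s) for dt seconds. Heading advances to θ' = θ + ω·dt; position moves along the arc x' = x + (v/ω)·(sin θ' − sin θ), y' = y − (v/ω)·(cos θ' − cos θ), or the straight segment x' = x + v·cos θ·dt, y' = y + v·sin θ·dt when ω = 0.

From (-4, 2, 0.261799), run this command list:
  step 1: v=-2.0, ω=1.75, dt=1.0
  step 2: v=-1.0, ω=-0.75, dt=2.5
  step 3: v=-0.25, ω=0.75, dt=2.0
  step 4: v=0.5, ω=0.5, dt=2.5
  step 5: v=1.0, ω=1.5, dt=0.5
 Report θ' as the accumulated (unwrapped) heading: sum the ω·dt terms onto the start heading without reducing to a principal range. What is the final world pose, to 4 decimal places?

(-7.2794, -0.9908, 3.6368)

step 1: θ'=2.0118 (R=-1.1429) → pose (-4.7377, 0.4083, 2.0118)
step 2: θ'=0.1368 (R=1.3333) → pose (-5.7617, -1.4817, 0.1368)
step 3: θ'=1.6368 (R=-0.3333) → pose (-6.0488, -1.8339, 1.6368)
step 4: θ'=2.8868 (R=1.0000) → pose (-6.7946, -0.9322, 2.8868)
step 5: θ'=3.6368 (R=0.6667) → pose (-7.2794, -0.9908, 3.6368)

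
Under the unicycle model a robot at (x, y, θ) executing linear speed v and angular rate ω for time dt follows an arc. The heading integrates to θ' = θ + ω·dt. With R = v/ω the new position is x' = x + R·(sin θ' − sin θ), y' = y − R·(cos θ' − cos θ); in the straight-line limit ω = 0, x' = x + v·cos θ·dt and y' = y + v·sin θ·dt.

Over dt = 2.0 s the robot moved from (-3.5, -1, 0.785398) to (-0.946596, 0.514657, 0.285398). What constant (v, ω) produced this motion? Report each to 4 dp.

Δθ = 0.285398 − 0.785398 = -0.500000
ω = Δθ/dt = -0.500000/2.0 = -0.2500
R = Δx/(sin θ' − sin θ) = -6.0000
v = R·ω = -6.0000·-0.2500 = 1.5000

v = 1.5000, ω = -0.2500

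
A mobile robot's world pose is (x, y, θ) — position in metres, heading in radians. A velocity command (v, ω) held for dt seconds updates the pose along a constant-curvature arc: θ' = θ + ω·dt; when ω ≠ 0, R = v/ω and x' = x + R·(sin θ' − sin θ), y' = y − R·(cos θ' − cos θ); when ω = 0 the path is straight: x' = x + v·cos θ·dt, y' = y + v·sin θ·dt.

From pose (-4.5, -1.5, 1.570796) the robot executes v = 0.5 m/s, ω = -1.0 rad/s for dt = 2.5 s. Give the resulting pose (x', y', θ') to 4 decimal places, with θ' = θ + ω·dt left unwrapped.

(-3.5994, -1.2008, -0.9292)

θ' = 1.5708 + -1.0·2.5 = -0.9292
R = v/ω = 0.5/-1.0 = -0.5000
x' = -4.5 + -0.5000·(sin -0.9292 − sin 1.5708) = -3.5994
y' = -1.5 − -0.5000·(cos -0.9292 − cos 1.5708) = -1.2008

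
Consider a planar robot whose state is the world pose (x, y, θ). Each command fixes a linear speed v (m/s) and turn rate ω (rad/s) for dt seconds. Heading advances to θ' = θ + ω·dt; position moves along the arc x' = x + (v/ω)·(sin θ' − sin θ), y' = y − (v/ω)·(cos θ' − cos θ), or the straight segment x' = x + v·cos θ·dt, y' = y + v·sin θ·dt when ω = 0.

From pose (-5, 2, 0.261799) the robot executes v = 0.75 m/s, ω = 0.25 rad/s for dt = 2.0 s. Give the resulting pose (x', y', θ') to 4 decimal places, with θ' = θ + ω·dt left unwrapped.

(-3.7058, 2.7270, 0.7618)

θ' = 0.2618 + 0.25·2.0 = 0.7618
R = v/ω = 0.75/0.25 = 3.0000
x' = -5 + 3.0000·(sin 0.7618 − sin 0.2618) = -3.7058
y' = 2 − 3.0000·(cos 0.7618 − cos 0.2618) = 2.7270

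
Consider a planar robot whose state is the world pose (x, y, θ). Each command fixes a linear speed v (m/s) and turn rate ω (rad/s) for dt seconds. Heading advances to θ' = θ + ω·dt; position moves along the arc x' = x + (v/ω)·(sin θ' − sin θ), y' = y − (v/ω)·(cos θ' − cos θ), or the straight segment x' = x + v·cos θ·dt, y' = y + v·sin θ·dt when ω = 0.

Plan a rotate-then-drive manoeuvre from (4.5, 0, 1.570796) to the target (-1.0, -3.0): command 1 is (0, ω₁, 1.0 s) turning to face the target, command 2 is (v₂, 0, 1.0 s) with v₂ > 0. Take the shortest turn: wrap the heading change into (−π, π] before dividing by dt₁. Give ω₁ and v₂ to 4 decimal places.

heading to target = atan2(-3−0, -1−4.5) = -2.6422
Δθ = wrap(-2.6422 − 1.5708) = 2.0701; ω₁ = Δθ/dt₁ = 2.0701
distance = √((-1−4.5)² + (-3−0)²) = 6.2650; v₂ = distance/dt₂ = 6.2650

ω₁ = 2.0701, v₂ = 6.2650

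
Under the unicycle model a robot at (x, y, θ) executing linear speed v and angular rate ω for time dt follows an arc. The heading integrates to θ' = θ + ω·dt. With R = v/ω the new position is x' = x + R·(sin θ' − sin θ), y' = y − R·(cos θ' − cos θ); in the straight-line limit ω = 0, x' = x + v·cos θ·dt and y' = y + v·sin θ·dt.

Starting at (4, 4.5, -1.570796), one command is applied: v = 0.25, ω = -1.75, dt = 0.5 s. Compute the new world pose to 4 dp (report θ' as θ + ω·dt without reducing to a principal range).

θ' = -1.5708 + -1.75·0.5 = -2.4458
R = v/ω = 0.25/-1.75 = -0.1429
x' = 4 + -0.1429·(sin -2.4458 − sin -1.5708) = 3.9487
y' = 4.5 − -0.1429·(cos -2.4458 − cos -1.5708) = 4.3904

(3.9487, 4.3904, -2.4458)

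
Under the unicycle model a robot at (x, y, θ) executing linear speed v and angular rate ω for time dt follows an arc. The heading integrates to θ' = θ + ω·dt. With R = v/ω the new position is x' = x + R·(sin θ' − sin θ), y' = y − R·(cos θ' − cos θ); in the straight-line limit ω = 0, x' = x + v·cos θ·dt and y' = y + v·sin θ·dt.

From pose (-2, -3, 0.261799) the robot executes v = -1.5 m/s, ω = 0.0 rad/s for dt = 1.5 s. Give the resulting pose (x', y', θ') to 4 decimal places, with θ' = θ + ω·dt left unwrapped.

(-4.1733, -3.5823, 0.2618)

θ' = 0.2618 + 0.0·1.5 = 0.2618
ω = 0 → straight: x' = -2 + -1.5·cos(0.2618)·1.5 = -4.1733
y' = -3 + -1.5·sin(0.2618)·1.5 = -3.5823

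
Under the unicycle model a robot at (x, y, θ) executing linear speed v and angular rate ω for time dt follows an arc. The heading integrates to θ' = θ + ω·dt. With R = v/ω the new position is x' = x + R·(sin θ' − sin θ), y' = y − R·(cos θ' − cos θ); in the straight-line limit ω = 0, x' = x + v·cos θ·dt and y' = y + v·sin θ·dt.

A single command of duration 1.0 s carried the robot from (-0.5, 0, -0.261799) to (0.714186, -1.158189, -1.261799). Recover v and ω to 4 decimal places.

Δθ = -1.261799 − -0.261799 = -1.000000
ω = Δθ/dt = -1.000000/1.0 = -1.0000
R = Δx/(sin θ' − sin θ) = -1.7500
v = R·ω = -1.7500·-1.0000 = 1.7500

v = 1.7500, ω = -1.0000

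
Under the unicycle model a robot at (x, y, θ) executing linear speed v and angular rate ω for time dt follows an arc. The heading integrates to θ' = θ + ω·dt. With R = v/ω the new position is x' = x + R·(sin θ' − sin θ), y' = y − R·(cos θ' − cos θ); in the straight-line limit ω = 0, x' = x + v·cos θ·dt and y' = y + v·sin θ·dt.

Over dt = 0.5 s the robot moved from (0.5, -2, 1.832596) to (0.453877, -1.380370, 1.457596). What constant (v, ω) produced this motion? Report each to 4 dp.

Δθ = 1.457596 − 1.832596 = -0.375000
ω = Δθ/dt = -0.375000/0.5 = -0.7500
R = −Δy/(cos θ' − cos θ) = -1.6667
v = R·ω = -1.6667·-0.7500 = 1.2500

v = 1.2500, ω = -0.7500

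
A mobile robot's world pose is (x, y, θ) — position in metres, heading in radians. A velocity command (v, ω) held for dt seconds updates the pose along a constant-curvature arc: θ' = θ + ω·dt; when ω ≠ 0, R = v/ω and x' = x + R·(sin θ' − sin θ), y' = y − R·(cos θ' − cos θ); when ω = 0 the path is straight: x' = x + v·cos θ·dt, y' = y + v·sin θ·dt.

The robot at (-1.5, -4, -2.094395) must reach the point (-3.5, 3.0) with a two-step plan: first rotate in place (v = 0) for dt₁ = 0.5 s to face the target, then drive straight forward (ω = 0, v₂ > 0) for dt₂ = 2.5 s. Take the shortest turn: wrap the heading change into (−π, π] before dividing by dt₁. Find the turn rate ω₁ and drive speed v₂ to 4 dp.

ω₁ = -4.6794, v₂ = 2.9120

heading to target = atan2(3−-4, -3.5−-1.5) = 1.8491
Δθ = wrap(1.8491 − -2.0944) = -2.3397; ω₁ = Δθ/dt₁ = -4.6794
distance = √((-3.5−-1.5)² + (3−-4)²) = 7.2801; v₂ = distance/dt₂ = 2.9120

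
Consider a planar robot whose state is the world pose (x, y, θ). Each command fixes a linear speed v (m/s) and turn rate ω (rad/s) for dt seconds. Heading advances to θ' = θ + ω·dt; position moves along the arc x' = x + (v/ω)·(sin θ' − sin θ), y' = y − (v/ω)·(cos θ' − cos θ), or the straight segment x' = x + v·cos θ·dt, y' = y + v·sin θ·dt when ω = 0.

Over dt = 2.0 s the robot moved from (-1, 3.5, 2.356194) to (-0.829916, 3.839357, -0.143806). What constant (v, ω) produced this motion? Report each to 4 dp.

Δθ = -0.143806 − 2.356194 = -2.500000
ω = Δθ/dt = -2.500000/2.0 = -1.2500
R = −Δy/(cos θ' − cos θ) = -0.2000
v = R·ω = -0.2000·-1.2500 = 0.2500

v = 0.2500, ω = -1.2500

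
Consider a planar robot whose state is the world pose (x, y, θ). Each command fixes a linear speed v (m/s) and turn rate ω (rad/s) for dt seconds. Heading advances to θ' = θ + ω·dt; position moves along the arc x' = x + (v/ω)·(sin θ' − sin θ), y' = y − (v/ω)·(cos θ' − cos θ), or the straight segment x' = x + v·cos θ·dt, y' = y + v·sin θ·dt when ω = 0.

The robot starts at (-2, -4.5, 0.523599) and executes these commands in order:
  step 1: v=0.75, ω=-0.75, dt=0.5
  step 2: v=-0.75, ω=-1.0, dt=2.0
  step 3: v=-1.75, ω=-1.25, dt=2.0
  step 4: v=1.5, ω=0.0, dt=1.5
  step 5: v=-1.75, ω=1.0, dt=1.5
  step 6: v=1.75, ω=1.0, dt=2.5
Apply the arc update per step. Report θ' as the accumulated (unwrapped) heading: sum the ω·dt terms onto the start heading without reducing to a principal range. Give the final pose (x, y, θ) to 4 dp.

step 1: θ'=0.1486 (R=-1.0000) → pose (-1.6481, -4.3770, 0.1486)
step 2: θ'=-1.8514 (R=0.7500) → pose (-2.4798, -3.4276, -1.8514)
step 3: θ'=-4.3514 (R=1.4000) → pose (0.1753, -3.3208, -4.3514)
step 4: θ'=-4.3514 (straight) → pose (-0.6194, -1.2159, -4.3514)
step 5: θ'=-2.8514 (R=-1.7500) → pose (1.5185, -2.2746, -2.8514)
step 6: θ'=-0.3514 (R=1.7500) → pose (1.4169, -5.5945, -0.3514)

(1.4169, -5.5945, -0.3514)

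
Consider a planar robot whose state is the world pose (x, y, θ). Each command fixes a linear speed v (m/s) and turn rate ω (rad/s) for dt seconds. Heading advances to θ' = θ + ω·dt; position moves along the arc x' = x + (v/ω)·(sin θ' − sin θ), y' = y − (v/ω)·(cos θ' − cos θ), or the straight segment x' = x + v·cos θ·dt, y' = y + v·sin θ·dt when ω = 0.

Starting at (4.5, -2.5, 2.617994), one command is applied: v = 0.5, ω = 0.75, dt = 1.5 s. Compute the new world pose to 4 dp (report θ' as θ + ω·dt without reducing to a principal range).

θ' = 2.6180 + 0.75·1.5 = 3.7430
R = v/ω = 0.5/0.75 = 0.6667
x' = 4.5 + 0.6667·(sin 3.7430 − sin 2.6180) = 3.7895
y' = -2.5 − 0.6667·(cos 3.7430 − cos 2.6180) = -2.5277

(3.7895, -2.5277, 3.7430)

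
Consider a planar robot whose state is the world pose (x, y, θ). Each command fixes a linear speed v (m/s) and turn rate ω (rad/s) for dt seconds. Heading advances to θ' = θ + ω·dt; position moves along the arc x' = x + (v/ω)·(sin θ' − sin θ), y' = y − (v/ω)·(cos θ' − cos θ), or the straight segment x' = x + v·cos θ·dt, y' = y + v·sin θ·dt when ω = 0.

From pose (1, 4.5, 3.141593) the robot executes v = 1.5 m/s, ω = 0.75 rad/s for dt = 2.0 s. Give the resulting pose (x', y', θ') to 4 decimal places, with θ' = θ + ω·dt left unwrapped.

θ' = 3.1416 + 0.75·2.0 = 4.6416
R = v/ω = 1.5/0.75 = 2.0000
x' = 1 + 2.0000·(sin 4.6416 − sin 3.1416) = -0.9950
y' = 4.5 − 2.0000·(cos 4.6416 − cos 3.1416) = 2.6415

(-0.9950, 2.6415, 4.6416)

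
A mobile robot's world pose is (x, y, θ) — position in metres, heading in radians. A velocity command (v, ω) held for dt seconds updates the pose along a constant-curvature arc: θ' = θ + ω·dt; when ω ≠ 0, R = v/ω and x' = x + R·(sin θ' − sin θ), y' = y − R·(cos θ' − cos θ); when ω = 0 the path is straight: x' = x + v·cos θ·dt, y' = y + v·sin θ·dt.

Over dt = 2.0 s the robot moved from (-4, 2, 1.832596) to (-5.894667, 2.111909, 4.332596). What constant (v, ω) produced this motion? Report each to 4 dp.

Δθ = 4.332596 − 1.832596 = 2.500000
ω = Δθ/dt = 2.500000/2.0 = 1.2500
R = Δx/(sin θ' − sin θ) = 1.0000
v = R·ω = 1.0000·1.2500 = 1.2500

v = 1.2500, ω = 1.2500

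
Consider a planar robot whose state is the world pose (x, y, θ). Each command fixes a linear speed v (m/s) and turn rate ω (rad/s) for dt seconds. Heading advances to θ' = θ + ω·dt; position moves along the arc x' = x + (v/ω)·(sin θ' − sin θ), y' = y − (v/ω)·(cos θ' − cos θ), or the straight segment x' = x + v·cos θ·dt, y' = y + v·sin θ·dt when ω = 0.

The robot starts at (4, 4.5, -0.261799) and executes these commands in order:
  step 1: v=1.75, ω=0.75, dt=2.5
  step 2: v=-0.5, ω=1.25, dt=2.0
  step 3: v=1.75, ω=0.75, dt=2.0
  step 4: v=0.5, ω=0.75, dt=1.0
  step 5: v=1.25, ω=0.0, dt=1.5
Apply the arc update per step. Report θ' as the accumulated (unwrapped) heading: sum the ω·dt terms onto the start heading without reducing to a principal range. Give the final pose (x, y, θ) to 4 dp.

(10.4793, 3.5071, 6.3632)

step 1: θ'=1.6132 (R=2.3333) → pose (6.9351, 6.8527, 1.6132)
step 2: θ'=4.1132 (R=-0.4000) → pose (7.6651, 6.6441, 4.1132)
step 3: θ'=5.6132 (R=2.3333) → pose (8.1430, 3.4992, 5.6132)
step 4: θ'=6.3632 (R=0.6667) → pose (8.6103, 3.3573, 6.3632)
step 5: θ'=6.3632 (straight) → pose (10.4793, 3.5071, 6.3632)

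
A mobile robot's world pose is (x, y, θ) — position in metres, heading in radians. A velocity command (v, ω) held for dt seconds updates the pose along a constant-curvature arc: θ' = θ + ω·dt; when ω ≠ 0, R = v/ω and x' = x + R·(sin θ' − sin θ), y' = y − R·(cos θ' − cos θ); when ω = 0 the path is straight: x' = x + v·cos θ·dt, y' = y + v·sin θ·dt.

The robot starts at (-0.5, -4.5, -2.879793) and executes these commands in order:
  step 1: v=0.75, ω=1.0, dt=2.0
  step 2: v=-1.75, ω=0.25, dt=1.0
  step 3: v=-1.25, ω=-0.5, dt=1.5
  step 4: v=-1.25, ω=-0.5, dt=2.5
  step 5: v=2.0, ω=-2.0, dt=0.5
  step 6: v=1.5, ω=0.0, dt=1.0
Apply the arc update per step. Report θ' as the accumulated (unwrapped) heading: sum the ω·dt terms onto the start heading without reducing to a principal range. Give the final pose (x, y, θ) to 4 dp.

step 1: θ'=-0.8798 (R=0.7500) → pose (-0.8838, -5.7024, -0.8798)
step 2: θ'=-0.6298 (R=-7.0000) → pose (-2.1552, -4.5066, -0.6298)
step 3: θ'=-1.3798 (R=2.5000) → pose (-3.1373, -2.9608, -1.3798)
step 4: θ'=-2.6298 (R=2.5000) → pose (-1.9072, -0.3065, -2.6298)
step 5: θ'=-3.6298 (R=-1.0000) → pose (-2.8660, -0.3178, -3.6298)
step 6: θ'=-3.6298 (straight) → pose (-4.1907, 0.3857, -3.6298)

(-4.1907, 0.3857, -3.6298)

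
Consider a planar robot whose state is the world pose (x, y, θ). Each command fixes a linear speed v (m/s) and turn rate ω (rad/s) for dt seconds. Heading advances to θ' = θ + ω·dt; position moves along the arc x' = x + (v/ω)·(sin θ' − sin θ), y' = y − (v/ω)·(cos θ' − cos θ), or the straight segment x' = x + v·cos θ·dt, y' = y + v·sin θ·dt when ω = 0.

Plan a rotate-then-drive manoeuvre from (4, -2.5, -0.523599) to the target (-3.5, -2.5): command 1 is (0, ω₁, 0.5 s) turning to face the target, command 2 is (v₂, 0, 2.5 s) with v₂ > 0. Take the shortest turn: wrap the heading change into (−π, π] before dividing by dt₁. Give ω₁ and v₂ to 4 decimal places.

ω₁ = -5.2360, v₂ = 3.0000

heading to target = atan2(-2.5−-2.5, -3.5−4) = 3.1416
Δθ = wrap(3.1416 − -0.5236) = -2.6180; ω₁ = Δθ/dt₁ = -5.2360
distance = √((-3.5−4)² + (-2.5−-2.5)²) = 7.5000; v₂ = distance/dt₂ = 3.0000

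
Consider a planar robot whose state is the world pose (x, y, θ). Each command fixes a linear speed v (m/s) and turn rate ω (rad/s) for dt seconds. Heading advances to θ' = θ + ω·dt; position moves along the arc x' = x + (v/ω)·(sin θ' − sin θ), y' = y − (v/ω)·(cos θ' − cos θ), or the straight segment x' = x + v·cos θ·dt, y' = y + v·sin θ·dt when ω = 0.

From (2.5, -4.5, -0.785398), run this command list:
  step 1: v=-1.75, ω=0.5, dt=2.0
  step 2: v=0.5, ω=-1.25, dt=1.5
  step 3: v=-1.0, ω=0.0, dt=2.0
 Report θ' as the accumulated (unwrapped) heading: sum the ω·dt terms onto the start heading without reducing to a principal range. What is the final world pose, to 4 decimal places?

(-0.0577, -1.9898, -1.6604)

step 1: θ'=0.2146 (R=-3.5000) → pose (-0.7202, -3.5552, 0.2146)
step 2: θ'=-1.6604 (R=-0.4000) → pose (-0.2366, -3.9818, -1.6604)
step 3: θ'=-1.6604 (straight) → pose (-0.0577, -1.9898, -1.6604)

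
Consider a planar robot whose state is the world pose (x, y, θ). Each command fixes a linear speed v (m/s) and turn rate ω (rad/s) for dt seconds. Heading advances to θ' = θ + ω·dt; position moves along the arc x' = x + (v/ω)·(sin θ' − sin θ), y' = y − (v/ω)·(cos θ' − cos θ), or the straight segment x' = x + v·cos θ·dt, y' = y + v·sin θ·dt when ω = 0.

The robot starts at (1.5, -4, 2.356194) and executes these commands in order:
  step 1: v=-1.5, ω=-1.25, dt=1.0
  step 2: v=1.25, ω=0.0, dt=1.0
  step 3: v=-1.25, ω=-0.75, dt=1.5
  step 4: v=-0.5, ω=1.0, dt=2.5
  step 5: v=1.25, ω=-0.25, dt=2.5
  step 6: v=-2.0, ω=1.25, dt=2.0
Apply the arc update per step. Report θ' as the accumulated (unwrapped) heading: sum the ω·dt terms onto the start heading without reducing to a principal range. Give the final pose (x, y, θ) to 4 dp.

(1.7512, -3.6495, 4.3562)

step 1: θ'=1.1062 (R=1.2000) → pose (1.7243, -5.3862, 1.1062)
step 2: θ'=1.1062 (straight) → pose (2.2844, -4.2687, 1.1062)
step 3: θ'=-0.0188 (R=1.6667) → pose (0.7630, -5.1883, -0.0188)
step 4: θ'=2.4812 (R=-0.5000) → pose (0.4469, -6.0831, 2.4812)
step 5: θ'=1.8562 (R=-5.0000) → pose (-1.2837, -3.5420, 1.8562)
step 6: θ'=4.3562 (R=-1.6000) → pose (1.7512, -3.6495, 4.3562)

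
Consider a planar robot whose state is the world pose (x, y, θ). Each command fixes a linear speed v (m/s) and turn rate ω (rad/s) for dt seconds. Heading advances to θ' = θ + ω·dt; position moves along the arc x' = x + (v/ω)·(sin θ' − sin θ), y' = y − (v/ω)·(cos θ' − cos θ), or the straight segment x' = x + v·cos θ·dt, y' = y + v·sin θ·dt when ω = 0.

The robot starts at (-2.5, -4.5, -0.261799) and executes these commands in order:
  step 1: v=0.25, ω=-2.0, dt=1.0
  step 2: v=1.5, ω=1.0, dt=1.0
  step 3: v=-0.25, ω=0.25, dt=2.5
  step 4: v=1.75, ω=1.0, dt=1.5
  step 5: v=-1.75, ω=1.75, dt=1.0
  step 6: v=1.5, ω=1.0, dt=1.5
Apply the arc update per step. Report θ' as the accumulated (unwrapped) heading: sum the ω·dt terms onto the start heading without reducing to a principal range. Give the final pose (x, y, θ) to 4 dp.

step 1: θ'=-2.2618 (R=-0.1250) → pose (-2.4360, -4.7004, -2.2618)
step 2: θ'=-1.2618 (R=1.5000) → pose (-2.7091, -6.1125, -1.2618)
step 3: θ'=-0.6368 (R=-1.0000) → pose (-3.0671, -5.6126, -0.6368)
step 4: θ'=0.8632 (R=1.7500) → pose (-0.6966, -5.3431, 0.8632)
step 5: θ'=2.6132 (R=-1.0000) → pose (-0.4408, -6.8568, 2.6132)
step 6: θ'=4.1132 (R=1.5000) → pose (-2.4357, -7.3062, 4.1132)

(-2.4357, -7.3062, 4.1132)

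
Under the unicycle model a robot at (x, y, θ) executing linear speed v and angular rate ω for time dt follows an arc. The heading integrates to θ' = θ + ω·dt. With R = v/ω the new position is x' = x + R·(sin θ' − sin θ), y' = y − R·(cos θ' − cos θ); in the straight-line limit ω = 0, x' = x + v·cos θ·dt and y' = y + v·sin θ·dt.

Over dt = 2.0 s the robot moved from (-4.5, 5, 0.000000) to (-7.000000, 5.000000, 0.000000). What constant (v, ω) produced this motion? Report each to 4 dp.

v = -1.2500, ω = 0.0000

Δθ = 0.000000 − 0.000000 = 0.000000
ω = Δθ/dt = 0.000000/2.0 = 0.0000
ω = 0 → v = (Δx·cos θ + Δy·sin θ)/dt = -1.2500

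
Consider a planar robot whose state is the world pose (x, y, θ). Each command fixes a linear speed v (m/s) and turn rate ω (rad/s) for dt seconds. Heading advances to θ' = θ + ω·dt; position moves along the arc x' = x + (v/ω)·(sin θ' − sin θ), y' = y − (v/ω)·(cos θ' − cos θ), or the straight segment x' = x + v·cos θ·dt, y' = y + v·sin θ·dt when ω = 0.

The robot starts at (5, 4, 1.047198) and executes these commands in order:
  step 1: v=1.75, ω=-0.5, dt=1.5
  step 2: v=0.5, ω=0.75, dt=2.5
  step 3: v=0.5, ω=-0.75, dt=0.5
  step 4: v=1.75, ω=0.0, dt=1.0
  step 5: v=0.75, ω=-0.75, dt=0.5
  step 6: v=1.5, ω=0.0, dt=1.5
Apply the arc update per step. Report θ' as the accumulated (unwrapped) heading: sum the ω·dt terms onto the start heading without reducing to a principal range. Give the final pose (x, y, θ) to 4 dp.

step 1: θ'=0.2972 (R=-3.5000) → pose (7.0061, 5.5966, 0.2972)
step 2: θ'=2.1722 (R=0.6667) → pose (7.3606, 6.6112, 2.1722)
step 3: θ'=1.7972 (R=-0.6667) → pose (7.2607, 6.8388, 1.7972)
step 4: θ'=1.7972 (straight) → pose (6.8678, 8.5441, 1.7972)
step 5: θ'=1.4222 (R=-1.0000) → pose (6.8533, 8.9166, 1.4222)
step 6: θ'=1.4222 (straight) → pose (7.1864, 11.1418, 1.4222)

(7.1864, 11.1418, 1.4222)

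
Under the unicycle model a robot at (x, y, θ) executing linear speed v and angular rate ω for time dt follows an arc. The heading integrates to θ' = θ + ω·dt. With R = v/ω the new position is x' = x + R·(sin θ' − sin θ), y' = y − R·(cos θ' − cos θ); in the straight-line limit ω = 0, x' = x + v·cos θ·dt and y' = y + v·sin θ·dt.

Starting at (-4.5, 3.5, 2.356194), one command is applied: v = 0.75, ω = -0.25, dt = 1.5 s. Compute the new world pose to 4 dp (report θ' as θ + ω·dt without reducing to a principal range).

θ' = 2.3562 + -0.25·1.5 = 1.9812
R = v/ω = 0.75/-0.25 = -3.0000
x' = -4.5 + -3.0000·(sin 1.9812 − sin 2.3562) = -5.1296
y' = 3.5 − -3.0000·(cos 1.9812 − cos 2.3562) = 4.4244

(-5.1296, 4.4244, 1.9812)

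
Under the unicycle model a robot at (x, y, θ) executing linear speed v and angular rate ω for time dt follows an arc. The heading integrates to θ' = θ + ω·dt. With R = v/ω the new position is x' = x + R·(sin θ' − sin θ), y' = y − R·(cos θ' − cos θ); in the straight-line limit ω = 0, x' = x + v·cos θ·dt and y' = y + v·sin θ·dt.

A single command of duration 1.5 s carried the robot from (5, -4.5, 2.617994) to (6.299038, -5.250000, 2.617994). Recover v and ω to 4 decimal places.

v = -1.0000, ω = 0.0000

Δθ = 2.617994 − 2.617994 = 0.000000
ω = Δθ/dt = 0.000000/1.5 = 0.0000
ω = 0 → v = (Δx·cos θ + Δy·sin θ)/dt = -1.0000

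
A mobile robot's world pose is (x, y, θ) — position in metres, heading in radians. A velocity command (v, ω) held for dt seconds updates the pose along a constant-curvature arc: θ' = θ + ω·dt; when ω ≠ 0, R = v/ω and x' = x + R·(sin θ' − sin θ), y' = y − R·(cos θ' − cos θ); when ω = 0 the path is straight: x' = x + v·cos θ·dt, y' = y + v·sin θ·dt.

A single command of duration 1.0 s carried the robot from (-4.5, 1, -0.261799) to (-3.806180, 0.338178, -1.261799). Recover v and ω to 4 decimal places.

v = 1.0000, ω = -1.0000

Δθ = -1.261799 − -0.261799 = -1.000000
ω = Δθ/dt = -1.000000/1.0 = -1.0000
R = Δx/(sin θ' − sin θ) = -1.0000
v = R·ω = -1.0000·-1.0000 = 1.0000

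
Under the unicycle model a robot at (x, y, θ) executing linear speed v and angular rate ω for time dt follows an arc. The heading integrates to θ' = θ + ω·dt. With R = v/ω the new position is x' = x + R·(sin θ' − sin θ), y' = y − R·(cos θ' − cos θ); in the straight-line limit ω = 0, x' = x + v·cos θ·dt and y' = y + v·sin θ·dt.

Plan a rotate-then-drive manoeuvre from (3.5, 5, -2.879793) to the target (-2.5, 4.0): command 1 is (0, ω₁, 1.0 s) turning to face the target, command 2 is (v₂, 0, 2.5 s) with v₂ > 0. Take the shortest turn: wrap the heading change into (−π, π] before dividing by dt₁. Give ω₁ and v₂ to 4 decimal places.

ω₁ = -0.0967, v₂ = 2.4331

heading to target = atan2(4−5, -2.5−3.5) = -2.9764
Δθ = wrap(-2.9764 − -2.8798) = -0.0967; ω₁ = Δθ/dt₁ = -0.0967
distance = √((-2.5−3.5)² + (4−5)²) = 6.0828; v₂ = distance/dt₂ = 2.4331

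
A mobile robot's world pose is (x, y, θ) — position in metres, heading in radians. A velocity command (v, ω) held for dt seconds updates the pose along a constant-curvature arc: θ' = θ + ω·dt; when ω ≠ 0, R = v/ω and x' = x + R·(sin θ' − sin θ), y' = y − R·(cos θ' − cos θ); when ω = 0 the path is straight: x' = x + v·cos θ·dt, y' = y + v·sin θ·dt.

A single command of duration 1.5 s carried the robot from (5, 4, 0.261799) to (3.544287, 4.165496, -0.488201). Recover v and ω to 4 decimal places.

v = -1.0000, ω = -0.5000

Δθ = -0.488201 − 0.261799 = -0.750000
ω = Δθ/dt = -0.750000/1.5 = -0.5000
R = Δx/(sin θ' − sin θ) = 2.0000
v = R·ω = 2.0000·-0.5000 = -1.0000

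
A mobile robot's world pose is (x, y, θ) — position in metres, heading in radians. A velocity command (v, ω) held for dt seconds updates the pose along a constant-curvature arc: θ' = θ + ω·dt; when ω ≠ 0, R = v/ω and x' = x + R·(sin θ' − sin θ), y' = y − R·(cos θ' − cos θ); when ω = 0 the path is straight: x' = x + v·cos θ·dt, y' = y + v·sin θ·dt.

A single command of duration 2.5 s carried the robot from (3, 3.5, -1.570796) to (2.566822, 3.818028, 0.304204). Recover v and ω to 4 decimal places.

Δθ = 0.304204 − -1.570796 = 1.875000
ω = Δθ/dt = 1.875000/2.5 = 0.7500
R = Δx/(sin θ' − sin θ) = -0.3333
v = R·ω = -0.3333·0.7500 = -0.2500

v = -0.2500, ω = 0.7500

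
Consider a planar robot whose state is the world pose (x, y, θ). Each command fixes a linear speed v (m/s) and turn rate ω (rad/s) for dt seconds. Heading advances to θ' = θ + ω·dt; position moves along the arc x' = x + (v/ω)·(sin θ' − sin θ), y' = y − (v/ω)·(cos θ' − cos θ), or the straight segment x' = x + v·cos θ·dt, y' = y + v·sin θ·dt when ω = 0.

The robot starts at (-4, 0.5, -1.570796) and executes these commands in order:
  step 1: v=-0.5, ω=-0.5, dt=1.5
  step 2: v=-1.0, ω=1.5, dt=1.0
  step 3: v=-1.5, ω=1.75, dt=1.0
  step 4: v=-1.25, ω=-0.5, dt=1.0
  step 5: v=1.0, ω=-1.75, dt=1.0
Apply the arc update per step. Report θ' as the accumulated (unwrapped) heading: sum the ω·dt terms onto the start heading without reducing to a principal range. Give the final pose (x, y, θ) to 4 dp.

(-5.2166, 0.8639, -1.3208)

step 1: θ'=-2.3208 (R=1.0000) → pose (-3.7317, 1.1816, -2.3208)
step 2: θ'=-0.8208 (R=-0.6667) → pose (-3.7317, 2.0905, -0.8208)
step 3: θ'=0.9292 (R=-0.8571) → pose (-5.0455, 2.0192, 0.9292)
step 4: θ'=0.4292 (R=2.5000) → pose (-6.0080, 1.2421, 0.4292)
step 5: θ'=-1.3208 (R=-0.5714) → pose (-5.2166, 0.8639, -1.3208)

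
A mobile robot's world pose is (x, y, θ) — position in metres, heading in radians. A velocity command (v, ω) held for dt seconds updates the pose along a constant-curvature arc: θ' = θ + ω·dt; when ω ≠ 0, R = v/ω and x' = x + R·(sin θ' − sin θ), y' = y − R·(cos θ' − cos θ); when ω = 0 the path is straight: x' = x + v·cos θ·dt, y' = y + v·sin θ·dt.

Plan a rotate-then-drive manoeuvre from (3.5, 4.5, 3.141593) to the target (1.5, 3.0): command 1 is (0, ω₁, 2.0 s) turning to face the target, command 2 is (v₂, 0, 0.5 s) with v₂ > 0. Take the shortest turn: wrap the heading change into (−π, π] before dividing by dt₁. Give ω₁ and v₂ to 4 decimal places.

ω₁ = 0.3218, v₂ = 5.0000

heading to target = atan2(3−4.5, 1.5−3.5) = -2.4981
Δθ = wrap(-2.4981 − 3.1416) = 0.6435; ω₁ = Δθ/dt₁ = 0.3218
distance = √((1.5−3.5)² + (3−4.5)²) = 2.5000; v₂ = distance/dt₂ = 5.0000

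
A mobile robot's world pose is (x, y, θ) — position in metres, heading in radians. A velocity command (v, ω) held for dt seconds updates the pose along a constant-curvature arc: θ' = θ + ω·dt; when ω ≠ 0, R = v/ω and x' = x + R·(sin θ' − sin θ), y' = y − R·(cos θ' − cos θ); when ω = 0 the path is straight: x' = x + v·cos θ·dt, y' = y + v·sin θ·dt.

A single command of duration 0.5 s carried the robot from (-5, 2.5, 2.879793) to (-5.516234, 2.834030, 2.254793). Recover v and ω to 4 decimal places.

v = 1.2500, ω = -1.2500

Δθ = 2.254793 − 2.879793 = -0.625000
ω = Δθ/dt = -0.625000/0.5 = -1.2500
R = Δx/(sin θ' − sin θ) = -1.0000
v = R·ω = -1.0000·-1.2500 = 1.2500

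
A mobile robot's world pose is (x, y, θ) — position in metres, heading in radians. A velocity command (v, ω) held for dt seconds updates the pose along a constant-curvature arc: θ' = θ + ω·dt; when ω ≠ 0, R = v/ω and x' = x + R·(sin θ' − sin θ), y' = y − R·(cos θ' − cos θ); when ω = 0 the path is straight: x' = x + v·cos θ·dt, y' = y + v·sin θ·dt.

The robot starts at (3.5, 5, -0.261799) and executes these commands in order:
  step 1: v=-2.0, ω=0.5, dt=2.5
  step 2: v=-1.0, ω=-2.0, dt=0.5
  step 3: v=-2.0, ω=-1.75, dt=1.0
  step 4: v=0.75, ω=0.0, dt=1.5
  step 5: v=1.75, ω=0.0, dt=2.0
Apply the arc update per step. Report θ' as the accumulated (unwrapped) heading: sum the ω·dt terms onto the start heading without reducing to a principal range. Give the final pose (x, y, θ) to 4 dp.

(-3.2855, -0.0690, -1.7618)

step 1: θ'=0.9882 (R=-4.0000) → pose (-0.8754, 3.3371, 0.9882)
step 2: θ'=-0.0118 (R=0.5000) → pose (-1.2988, 3.1122, -0.0118)
step 3: θ'=-1.7618 (R=1.1429) → pose (-2.4074, 4.4719, -1.7618)
step 4: θ'=-1.7618 (straight) → pose (-2.6210, 3.3674, -1.7618)
step 5: θ'=-1.7618 (straight) → pose (-3.2855, -0.0690, -1.7618)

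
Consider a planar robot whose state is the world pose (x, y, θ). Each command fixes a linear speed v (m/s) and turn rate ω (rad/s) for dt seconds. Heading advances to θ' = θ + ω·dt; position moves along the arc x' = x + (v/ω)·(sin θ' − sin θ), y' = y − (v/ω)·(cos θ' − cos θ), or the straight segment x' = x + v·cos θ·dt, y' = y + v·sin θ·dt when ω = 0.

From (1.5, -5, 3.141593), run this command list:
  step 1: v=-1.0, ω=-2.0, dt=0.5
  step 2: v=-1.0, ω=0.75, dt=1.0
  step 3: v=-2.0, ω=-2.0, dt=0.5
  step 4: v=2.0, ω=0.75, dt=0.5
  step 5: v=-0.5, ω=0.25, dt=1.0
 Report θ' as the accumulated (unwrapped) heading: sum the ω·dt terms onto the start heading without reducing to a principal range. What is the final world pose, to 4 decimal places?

step 1: θ'=2.1416 (R=0.5000) → pose (1.9207, -5.2298, 2.1416)
step 2: θ'=2.8916 (R=-1.3333) → pose (2.7128, -5.8013, 2.8916)
step 3: θ'=1.8916 (R=1.0000) → pose (3.4144, -6.4549, 1.8916)
step 4: θ'=2.2666 (R=2.6667) → pose (2.9306, -5.5865, 2.2666)
step 5: θ'=2.5166 (R=-2.0000) → pose (3.2955, -5.9264, 2.5166)

(3.2955, -5.9264, 2.5166)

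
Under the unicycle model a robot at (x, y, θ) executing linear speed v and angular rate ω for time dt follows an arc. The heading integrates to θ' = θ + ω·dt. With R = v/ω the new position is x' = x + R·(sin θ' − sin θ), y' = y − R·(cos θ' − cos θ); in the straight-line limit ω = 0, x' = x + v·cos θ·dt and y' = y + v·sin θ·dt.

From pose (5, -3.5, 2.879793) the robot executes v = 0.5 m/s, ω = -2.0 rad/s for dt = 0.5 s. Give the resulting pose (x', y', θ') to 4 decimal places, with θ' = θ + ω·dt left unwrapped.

θ' = 2.8798 + -2.0·0.5 = 1.8798
R = v/ω = 0.5/-2.0 = -0.2500
x' = 5 + -0.2500·(sin 1.8798 − sin 2.8798) = 4.8265
y' = -3.5 − -0.2500·(cos 1.8798 − cos 2.8798) = -3.3345

(4.8265, -3.3345, 1.8798)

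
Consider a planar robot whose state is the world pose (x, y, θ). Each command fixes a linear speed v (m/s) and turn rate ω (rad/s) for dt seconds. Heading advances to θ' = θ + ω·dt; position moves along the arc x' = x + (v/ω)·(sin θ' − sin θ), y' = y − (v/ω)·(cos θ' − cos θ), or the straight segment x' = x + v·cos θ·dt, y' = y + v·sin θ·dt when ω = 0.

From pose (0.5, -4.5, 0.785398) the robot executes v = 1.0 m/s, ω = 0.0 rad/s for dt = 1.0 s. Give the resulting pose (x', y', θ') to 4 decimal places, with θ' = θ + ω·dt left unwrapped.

(1.2071, -3.7929, 0.7854)

θ' = 0.7854 + 0.0·1.0 = 0.7854
ω = 0 → straight: x' = 0.5 + 1.0·cos(0.7854)·1.0 = 1.2071
y' = -4.5 + 1.0·sin(0.7854)·1.0 = -3.7929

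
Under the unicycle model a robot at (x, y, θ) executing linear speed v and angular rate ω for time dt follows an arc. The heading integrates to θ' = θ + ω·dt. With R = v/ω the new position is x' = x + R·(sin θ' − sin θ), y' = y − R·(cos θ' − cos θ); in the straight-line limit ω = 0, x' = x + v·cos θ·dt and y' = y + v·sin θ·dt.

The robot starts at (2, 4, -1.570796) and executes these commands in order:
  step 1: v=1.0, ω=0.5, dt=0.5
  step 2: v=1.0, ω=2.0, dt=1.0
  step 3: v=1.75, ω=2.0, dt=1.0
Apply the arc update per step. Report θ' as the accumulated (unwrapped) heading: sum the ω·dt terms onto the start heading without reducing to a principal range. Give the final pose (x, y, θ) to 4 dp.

(2.7014, 4.7038, 2.6792)

step 1: θ'=-1.3208 (R=2.0000) → pose (2.0622, 3.5052, -1.3208)
step 2: θ'=0.6792 (R=0.5000) → pose (2.8607, 3.2399, 0.6792)
step 3: θ'=2.6792 (R=0.8750) → pose (2.7014, 4.7038, 2.6792)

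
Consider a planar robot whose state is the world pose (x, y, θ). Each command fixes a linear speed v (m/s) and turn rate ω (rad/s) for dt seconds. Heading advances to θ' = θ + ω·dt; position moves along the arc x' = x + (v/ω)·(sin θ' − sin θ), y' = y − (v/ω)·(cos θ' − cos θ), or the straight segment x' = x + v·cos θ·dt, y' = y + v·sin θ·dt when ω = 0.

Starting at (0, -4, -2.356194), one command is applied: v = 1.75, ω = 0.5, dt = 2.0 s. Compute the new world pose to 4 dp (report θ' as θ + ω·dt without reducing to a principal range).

(-0.9448, -7.2202, -1.3562)

θ' = -2.3562 + 0.5·2.0 = -1.3562
R = v/ω = 1.75/0.5 = 3.5000
x' = 0 + 3.5000·(sin -1.3562 − sin -2.3562) = -0.9448
y' = -4 − 3.5000·(cos -1.3562 − cos -2.3562) = -7.2202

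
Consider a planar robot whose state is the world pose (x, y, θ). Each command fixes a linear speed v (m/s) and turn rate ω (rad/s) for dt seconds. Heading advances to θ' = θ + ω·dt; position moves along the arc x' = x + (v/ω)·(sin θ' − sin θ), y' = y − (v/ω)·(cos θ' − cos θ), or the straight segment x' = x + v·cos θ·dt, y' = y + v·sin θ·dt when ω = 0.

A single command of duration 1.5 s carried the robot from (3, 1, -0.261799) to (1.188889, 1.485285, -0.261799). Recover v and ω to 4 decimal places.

v = -1.2500, ω = 0.0000

Δθ = -0.261799 − -0.261799 = 0.000000
ω = Δθ/dt = 0.000000/1.5 = 0.0000
ω = 0 → v = (Δx·cos θ + Δy·sin θ)/dt = -1.2500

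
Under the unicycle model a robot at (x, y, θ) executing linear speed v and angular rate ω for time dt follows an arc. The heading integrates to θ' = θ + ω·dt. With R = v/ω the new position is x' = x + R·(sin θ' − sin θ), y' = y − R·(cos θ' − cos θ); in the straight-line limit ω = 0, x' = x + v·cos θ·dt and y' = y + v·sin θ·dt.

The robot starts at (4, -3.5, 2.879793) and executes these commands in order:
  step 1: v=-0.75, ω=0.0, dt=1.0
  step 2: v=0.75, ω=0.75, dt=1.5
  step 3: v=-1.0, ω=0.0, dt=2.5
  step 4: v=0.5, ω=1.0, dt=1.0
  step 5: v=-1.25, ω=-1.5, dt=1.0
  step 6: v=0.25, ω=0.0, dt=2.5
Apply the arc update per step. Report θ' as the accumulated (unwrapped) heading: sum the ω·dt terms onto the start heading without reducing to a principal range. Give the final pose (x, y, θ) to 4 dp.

(5.1496, -1.7822, 3.5048)

step 1: θ'=2.8798 (straight) → pose (4.7244, -3.6941, 2.8798)
step 2: θ'=4.0048 (R=1.0000) → pose (3.7057, -4.0100, 4.0048)
step 3: θ'=4.0048 (straight) → pose (5.3307, -2.1102, 4.0048)
step 4: θ'=5.0048 (R=0.5000) → pose (5.2319, -2.5793, 5.0048)
step 5: θ'=3.5048 (R=0.8333) → pose (5.7338, -1.5602, 3.5048)
step 6: θ'=3.5048 (straight) → pose (5.1496, -1.7822, 3.5048)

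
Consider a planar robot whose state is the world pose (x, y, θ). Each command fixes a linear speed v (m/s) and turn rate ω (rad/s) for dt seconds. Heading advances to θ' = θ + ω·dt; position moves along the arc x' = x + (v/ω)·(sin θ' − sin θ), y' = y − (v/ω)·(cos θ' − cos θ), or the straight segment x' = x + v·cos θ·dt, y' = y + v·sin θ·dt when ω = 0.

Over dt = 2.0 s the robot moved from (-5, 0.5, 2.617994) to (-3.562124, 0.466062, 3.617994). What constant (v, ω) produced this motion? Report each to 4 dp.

Δθ = 3.617994 − 2.617994 = 1.000000
ω = Δθ/dt = 1.000000/2.0 = 0.5000
R = Δx/(sin θ' − sin θ) = -1.5000
v = R·ω = -1.5000·0.5000 = -0.7500

v = -0.7500, ω = 0.5000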